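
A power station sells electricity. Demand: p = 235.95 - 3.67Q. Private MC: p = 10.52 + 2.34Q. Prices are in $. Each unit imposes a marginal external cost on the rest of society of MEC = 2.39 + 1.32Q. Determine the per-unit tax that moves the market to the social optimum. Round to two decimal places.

tax = $42.56 per unit

Social marginal cost = private MC + MEC = 12.91 + 3.66Q.
Set SMC = demand: 12.91 + 3.66Q = 235.95 - 3.67Q → Q* = 30.4284.
The Pigouvian tax equals MEC at Q*: 2.39 + 1.32×30.4284 = 42.5555.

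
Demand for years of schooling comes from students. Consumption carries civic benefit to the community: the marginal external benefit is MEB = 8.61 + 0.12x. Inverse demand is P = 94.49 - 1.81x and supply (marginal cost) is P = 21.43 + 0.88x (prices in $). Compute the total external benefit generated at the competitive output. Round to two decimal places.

Market equilibrium (private): 21.43 + 0.88x = 94.49 - 1.81x → x_m = 27.1599.
Total external benefit = ∫₀^{x_m} (8.61 + 0.12x) dx = 8.61×27.1599 + ½×0.12×27.1599² = 278.1063.

$278.11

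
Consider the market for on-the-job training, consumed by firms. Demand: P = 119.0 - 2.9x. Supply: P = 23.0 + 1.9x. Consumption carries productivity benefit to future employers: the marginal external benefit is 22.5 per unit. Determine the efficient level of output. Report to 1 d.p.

Social marginal benefit = demand + MEB = 141.5 - 2.9x.
Set SMB = MC: 141.5 - 2.9x = 23.0 + 1.9x → x* = 24.6875.

x* = 24.7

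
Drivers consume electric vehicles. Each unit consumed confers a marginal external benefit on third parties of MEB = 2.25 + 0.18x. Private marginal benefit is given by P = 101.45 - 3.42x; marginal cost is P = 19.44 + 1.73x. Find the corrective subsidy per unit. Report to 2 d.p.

Social marginal benefit = demand + MEB = 103.70 - 3.24x.
Set SMB = MC: 103.70 - 3.24x = 19.44 + 1.73x → x* = 16.9537.
The Pigouvian subsidy equals MEB at x*: 2.25 + 0.18×16.9537 = 5.3017.

subsidy = 5.30 per unit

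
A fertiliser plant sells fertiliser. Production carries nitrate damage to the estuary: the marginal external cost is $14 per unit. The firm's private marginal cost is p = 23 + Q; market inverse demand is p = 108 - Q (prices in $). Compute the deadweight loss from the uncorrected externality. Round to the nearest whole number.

Market equilibrium (private): 23 + Q = 108 - Q → Q_m = 42.5000.
Social marginal cost = private MC + MEC = 37 + Q.
Set SMC = demand: 37 + Q = 108 - Q → Q* = 35.5000.
The loss is the area between SMC and demand from Q* to Q_m; with linear curves that's a triangle of height MEC(Q_m).
DWL = ½ × 7.0000 × 14.0000 = 49.0000.

DWL = $49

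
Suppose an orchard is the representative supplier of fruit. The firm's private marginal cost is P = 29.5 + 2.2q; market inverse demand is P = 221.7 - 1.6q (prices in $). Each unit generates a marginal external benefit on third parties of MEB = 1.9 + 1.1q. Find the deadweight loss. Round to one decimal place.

DWL = $613.1

Market equilibrium (private): 29.5 + 2.2q = 221.7 - 1.6q → q_m = 50.5789.
Social marginal cost = private MC − MEB = 27.6 + 1.1q.
Set SMC = demand: 27.6 + 1.1q = 221.7 - 1.6q → q* = 71.8889.
The loss is the area between SMC and demand from q* to q_m; with linear curves that's a triangle of height MEB(q_m).
DWL = ½ × 21.3100 × 57.5368 = 613.0546.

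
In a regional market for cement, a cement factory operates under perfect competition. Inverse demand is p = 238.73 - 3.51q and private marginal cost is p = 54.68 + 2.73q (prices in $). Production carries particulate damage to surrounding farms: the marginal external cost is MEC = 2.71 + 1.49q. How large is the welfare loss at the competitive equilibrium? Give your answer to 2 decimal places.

Market equilibrium (private): 54.68 + 2.73q = 238.73 - 3.51q → q_m = 29.4952.
Social marginal cost = private MC + MEC = 57.39 + 4.22q.
Set SMC = demand: 57.39 + 4.22q = 238.73 - 3.51q → q* = 23.4592.
Between q* and q_m the wedge SMC − demand runs linearly from 0 to MEC(q_m), so the loss is a triangle.
DWL = ½ × 6.0360 × 46.6578 = 140.8132.

DWL = $140.81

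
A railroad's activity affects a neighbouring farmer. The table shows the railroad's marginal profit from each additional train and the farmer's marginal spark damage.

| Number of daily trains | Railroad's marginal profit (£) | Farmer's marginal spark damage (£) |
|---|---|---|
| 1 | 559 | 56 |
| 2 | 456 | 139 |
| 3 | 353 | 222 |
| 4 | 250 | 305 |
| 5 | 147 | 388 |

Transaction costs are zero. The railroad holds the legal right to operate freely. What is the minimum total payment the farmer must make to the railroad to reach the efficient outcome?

Left alone the railroad would choose level 5 (marginal profit stays positive).
Efficient level: k* = 3 (marginal profit ≥ marginal spark damage through 3).
The farmer must at least cover the railroad's forgone profit from cutting 5→3: 250 + 147 = 397.

£397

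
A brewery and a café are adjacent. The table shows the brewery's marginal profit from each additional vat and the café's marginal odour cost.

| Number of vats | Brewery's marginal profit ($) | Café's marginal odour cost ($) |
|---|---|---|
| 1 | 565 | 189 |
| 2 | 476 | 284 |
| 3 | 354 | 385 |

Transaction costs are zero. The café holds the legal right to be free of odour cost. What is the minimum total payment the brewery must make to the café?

Efficient level: marginal profit ≥ marginal odour cost through level 2, so k* = 2.
With the café holding the right, the brewery must at least compensate total damage at k*: 189 + 284 = 473.

$473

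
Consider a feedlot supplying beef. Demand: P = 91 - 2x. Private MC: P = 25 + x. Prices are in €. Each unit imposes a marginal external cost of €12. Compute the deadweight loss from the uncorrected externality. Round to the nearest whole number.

DWL = €24

Market equilibrium (private): 25 + x = 91 - 2x → x_m = 22.0000.
Social marginal cost = private MC + MEC = 37 + x.
Set SMC = demand: 37 + x = 91 - 2x → x* = 18.0000.
The loss is the area between SMC and demand from x* to x_m; with linear curves that's a triangle of height MEC(x_m).
DWL = ½ × 4.0000 × 12.0000 = 24.0000.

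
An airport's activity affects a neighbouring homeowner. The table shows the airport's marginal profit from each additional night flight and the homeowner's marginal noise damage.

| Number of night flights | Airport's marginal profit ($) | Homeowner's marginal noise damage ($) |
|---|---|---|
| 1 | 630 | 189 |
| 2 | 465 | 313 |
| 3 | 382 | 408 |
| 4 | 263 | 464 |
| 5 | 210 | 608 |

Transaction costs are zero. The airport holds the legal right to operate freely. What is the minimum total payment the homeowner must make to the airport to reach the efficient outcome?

$855

Left alone the airport would choose level 5 (marginal profit stays positive).
Efficient level: k* = 2 (marginal profit ≥ marginal noise damage through 2).
The homeowner must at least cover the airport's forgone profit from cutting 5→2: 382 + 263 + 210 = 855.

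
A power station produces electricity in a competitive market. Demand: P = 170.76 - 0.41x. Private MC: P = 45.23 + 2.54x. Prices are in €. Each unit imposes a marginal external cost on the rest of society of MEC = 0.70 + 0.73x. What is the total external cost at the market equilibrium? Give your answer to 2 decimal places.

Market equilibrium (private): 45.23 + 2.54x = 170.76 - 0.41x → x_m = 42.5525.
Total external cost = ∫₀^{x_m} (0.70 + 0.73x) dx = 0.70×42.5525 + ½×0.73×42.5525² = 690.6978.

€690.70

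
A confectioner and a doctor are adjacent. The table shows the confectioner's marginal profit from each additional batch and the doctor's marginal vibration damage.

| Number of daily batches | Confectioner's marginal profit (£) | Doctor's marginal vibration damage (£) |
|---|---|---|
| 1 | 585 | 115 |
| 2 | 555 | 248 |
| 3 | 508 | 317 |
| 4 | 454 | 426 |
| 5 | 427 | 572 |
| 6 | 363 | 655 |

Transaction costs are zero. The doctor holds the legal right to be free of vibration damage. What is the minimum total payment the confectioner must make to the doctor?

£1106

Efficient level: marginal profit ≥ marginal vibration damage through level 4, so k* = 4.
With the doctor holding the right, the confectioner must at least compensate total damage at k*: 115 + 248 + 317 + 426 = 1106.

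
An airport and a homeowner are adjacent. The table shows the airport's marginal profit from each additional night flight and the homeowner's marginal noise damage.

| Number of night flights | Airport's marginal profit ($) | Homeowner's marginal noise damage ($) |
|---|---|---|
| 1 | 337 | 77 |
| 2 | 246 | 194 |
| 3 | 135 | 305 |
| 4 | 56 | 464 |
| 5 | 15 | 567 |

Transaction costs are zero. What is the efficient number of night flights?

2

Bargaining reaches the level where marginal profit last exceeds marginal noise damage.
That holds through level 2 (246 ≥ 194) but not at 3 (135 < 305).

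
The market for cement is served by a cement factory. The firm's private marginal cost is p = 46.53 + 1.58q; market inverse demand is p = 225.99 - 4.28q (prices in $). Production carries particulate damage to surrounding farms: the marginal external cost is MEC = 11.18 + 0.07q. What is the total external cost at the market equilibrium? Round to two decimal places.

Market equilibrium (private): 46.53 + 1.58q = 225.99 - 4.28q → q_m = 30.6246.
Total external cost = ∫₀^{q_m} (11.18 + 0.07q) dq = 11.18×30.6246 + ½×0.07×30.6246² = 375.2083.

$375.21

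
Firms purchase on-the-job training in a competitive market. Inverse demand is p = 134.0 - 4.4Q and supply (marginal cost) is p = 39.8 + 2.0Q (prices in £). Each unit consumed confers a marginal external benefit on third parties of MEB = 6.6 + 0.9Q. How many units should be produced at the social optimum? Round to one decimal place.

Q* = 18.3

Social marginal benefit = demand + MEB = 140.6 - 3.5Q.
Set SMB = MC: 140.6 - 3.5Q = 39.8 + 2.0Q → Q* = 18.3273.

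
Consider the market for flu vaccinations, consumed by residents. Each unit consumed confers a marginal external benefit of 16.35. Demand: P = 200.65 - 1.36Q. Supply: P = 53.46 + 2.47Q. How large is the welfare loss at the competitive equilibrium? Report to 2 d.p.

DWL = 34.90

Market equilibrium (private): 53.46 + 2.47Q = 200.65 - 1.36Q → Q_m = 38.4308.
Social marginal benefit = demand + MEB = 217.00 - 1.36Q.
Set SMB = MC: 217.00 - 1.36Q = 53.46 + 2.47Q → Q* = 42.6997.
The welfare-loss triangle has base |Q_m − Q*| and height MEB(Q_m) (the vertical gap between SMB and MC is zero at Q* and MEB at Q_m).
DWL = ½ × 4.2689 × 16.3500 = 34.8983.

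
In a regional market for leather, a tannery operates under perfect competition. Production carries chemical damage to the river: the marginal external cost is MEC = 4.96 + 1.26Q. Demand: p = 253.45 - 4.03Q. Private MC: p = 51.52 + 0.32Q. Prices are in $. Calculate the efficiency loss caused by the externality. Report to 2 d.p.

DWL = $358.82

Market equilibrium (private): 51.52 + 0.32Q = 253.45 - 4.03Q → Q_m = 46.4207.
Social marginal cost = private MC + MEC = 56.48 + 1.58Q.
Set SMC = demand: 56.48 + 1.58Q = 253.45 - 4.03Q → Q* = 35.1105.
The loss is the area between SMC and demand from Q* to Q_m; with linear curves that's a triangle of height MEC(Q_m).
DWL = ½ × 11.3102 × 63.4501 = 358.8167.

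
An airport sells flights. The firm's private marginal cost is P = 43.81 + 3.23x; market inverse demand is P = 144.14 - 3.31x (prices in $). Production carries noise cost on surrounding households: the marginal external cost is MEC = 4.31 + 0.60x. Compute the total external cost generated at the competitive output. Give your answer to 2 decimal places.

Market equilibrium (private): 43.81 + 3.23x = 144.14 - 3.31x → x_m = 15.3410.
Total external cost = ∫₀^{x_m} (4.31 + 0.60x) dx = 4.31×15.3410 + ½×0.60×15.3410² = 136.7236.

$136.72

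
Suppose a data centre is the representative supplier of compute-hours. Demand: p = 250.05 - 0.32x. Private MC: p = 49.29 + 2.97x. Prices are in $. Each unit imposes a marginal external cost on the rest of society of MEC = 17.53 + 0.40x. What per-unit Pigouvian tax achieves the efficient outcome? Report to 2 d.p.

Social marginal cost = private MC + MEC = 66.82 + 3.37x.
Set SMC = demand: 66.82 + 3.37x = 250.05 - 0.32x → x* = 49.6558.
The Pigouvian tax equals MEC at x*: 17.53 + 0.40×49.6558 = 37.3923.

tax = $37.39 per unit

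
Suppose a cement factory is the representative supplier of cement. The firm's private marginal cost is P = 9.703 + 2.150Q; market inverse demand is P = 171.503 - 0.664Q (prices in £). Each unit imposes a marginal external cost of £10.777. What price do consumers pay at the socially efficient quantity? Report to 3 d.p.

Social marginal cost = private MC + MEC = 20.480 + 2.150Q.
Set SMC = demand: 20.480 + 2.150Q = 171.503 - 0.664Q → Q* = 53.6684.
Consumer price on the demand curve at Q*: 171.503 − 0.664×53.6684 = 135.8672.

P = £135.867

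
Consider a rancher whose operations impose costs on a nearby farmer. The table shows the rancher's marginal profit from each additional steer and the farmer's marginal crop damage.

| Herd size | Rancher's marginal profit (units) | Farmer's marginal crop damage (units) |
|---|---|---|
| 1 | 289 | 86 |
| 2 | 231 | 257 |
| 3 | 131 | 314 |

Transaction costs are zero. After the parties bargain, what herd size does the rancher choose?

Bargaining reaches the level where marginal profit last exceeds marginal crop damage.
That holds through level 1 (289 ≥ 86) but not at 2 (231 < 257).

1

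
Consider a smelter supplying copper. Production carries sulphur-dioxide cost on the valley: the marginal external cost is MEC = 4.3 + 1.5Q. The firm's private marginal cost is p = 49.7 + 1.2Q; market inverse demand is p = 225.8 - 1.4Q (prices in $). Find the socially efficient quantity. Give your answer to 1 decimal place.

Social marginal cost = private MC + MEC = 54.0 + 2.7Q.
Set SMC = demand: 54.0 + 2.7Q = 225.8 - 1.4Q → Q* = 41.9024.

Q* = 41.9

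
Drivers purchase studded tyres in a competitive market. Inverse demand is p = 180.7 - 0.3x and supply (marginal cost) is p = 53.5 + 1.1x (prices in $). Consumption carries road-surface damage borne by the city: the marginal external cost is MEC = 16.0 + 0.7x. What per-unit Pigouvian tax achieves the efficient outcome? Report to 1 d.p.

Social marginal benefit = demand − MEC = 164.7 - x.
Set SMB = MC: 164.7 - x = 53.5 + 1.1x → x* = 52.9524.
The Pigouvian tax equals MEC at x*: 16.0 + 0.7×52.9524 = 53.0667.

tax = $53.1 per unit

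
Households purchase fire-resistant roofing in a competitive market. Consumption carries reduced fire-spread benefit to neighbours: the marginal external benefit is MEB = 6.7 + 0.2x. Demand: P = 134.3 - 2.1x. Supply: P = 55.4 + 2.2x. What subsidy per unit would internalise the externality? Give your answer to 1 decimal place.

subsidy = 10.9 per unit

Social marginal benefit = demand + MEB = 141.0 - 1.9x.
Set SMB = MC: 141.0 - 1.9x = 55.4 + 2.2x → x* = 20.8780.
The Pigouvian subsidy equals MEB at x*: 6.7 + 0.2×20.8780 = 10.8756.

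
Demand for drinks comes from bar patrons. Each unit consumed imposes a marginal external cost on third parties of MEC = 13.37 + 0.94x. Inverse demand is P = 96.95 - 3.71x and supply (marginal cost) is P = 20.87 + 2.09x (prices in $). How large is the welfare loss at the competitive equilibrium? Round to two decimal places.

Market equilibrium (private): 20.87 + 2.09x = 96.95 - 3.71x → x_m = 13.1172.
Social marginal benefit = demand − MEC = 83.58 - 4.65x.
Set SMB = MC: 83.58 - 4.65x = 20.87 + 2.09x → x* = 9.3042.
Between x* and x_m the wedge MC − SMB runs linearly from 0 to MEC(x_m), so the loss is a triangle.
DWL = ½ × 3.8130 × 25.7002 = 48.9974.

DWL = $49.00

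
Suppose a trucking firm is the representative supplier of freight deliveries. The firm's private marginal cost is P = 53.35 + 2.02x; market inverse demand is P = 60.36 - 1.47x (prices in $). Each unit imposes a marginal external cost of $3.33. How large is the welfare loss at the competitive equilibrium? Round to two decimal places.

Market equilibrium (private): 53.35 + 2.02x = 60.36 - 1.47x → x_m = 2.0086.
Social marginal cost = private MC + MEC = 56.68 + 2.02x.
Set SMC = demand: 56.68 + 2.02x = 60.36 - 1.47x → x* = 1.0544.
Between x* and x_m the wedge SMC − demand runs linearly from 0 to MEC(x_m), so the loss is a triangle.
DWL = ½ × 0.9542 × 3.3300 = 1.5887.

DWL = $1.59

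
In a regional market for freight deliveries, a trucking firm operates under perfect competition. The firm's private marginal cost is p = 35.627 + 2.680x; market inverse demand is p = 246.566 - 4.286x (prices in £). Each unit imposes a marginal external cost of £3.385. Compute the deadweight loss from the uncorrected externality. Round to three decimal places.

Market equilibrium (private): 35.627 + 2.680x = 246.566 - 4.286x → x_m = 30.2812.
Social marginal cost = private MC + MEC = 39.012 + 2.680x.
Set SMC = demand: 39.012 + 2.680x = 246.566 - 4.286x → x* = 29.7953.
The loss is the area between SMC and demand from x* to x_m; with linear curves that's a triangle of height MEC(x_m).
DWL = ½ × 0.4859 × 3.3850 = 0.8224.

DWL = £0.822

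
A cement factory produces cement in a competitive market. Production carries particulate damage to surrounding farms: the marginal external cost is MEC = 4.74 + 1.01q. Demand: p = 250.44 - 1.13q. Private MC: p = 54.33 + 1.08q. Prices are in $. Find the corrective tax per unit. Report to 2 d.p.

tax = $64.77 per unit

Social marginal cost = private MC + MEC = 59.07 + 2.09q.
Set SMC = demand: 59.07 + 2.09q = 250.44 - 1.13q → q* = 59.4317.
The Pigouvian tax equals MEC at q*: 4.74 + 1.01×59.4317 = 64.7660.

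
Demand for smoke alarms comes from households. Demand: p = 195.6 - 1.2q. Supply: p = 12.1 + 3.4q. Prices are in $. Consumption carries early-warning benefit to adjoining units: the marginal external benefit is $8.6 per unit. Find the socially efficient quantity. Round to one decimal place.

q* = 41.8

Social marginal benefit = demand + MEB = 204.2 - 1.2q.
Set SMB = MC: 204.2 - 1.2q = 12.1 + 3.4q → q* = 41.7609.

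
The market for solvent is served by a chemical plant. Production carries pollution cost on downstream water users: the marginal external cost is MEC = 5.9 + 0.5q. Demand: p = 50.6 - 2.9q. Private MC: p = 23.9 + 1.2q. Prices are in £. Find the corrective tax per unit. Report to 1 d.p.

tax = £8.2 per unit

Social marginal cost = private MC + MEC = 29.8 + 1.7q.
Set SMC = demand: 29.8 + 1.7q = 50.6 - 2.9q → q* = 4.5217.
The Pigouvian tax equals MEC at q*: 5.9 + 0.5×4.5217 = 8.1609.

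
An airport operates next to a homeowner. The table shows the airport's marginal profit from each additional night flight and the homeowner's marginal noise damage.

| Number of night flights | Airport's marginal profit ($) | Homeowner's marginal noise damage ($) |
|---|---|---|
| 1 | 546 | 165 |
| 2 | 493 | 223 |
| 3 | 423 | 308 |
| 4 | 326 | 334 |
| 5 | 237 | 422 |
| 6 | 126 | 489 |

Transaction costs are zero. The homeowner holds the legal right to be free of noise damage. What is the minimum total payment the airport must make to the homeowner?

Efficient level: marginal profit ≥ marginal noise damage through level 3, so k* = 3.
With the homeowner holding the right, the airport must at least compensate total damage at k*: 165 + 223 + 308 = 696.

$696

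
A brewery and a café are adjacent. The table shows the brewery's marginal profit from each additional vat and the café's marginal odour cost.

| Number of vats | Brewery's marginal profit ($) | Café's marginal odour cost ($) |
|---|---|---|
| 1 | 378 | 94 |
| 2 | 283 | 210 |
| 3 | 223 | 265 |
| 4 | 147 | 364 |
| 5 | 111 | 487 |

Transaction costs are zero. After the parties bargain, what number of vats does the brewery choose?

Bargaining reaches the level where marginal profit last exceeds marginal odour cost.
That holds through level 2 (283 ≥ 210) but not at 3 (223 < 265).

2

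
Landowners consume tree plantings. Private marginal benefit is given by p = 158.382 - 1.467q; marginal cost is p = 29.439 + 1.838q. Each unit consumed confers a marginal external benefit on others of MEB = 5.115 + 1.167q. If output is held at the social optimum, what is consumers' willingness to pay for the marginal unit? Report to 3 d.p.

P = 66.397

Social marginal benefit = demand + MEB = 163.497 - 0.300q.
Set SMB = MC: 163.497 - 0.300q = 29.439 + 1.838q → q* = 62.7025.
Consumer price on the demand curve at q*: 158.382 − 1.467×62.7025 = 66.3974.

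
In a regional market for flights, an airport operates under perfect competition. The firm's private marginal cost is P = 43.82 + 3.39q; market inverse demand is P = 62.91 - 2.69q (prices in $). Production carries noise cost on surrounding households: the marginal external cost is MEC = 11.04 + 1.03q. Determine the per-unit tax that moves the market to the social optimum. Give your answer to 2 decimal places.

tax = $12.21 per unit

Social marginal cost = private MC + MEC = 54.86 + 4.42q.
Set SMC = demand: 54.86 + 4.42q = 62.91 - 2.69q → q* = 1.1322.
The Pigouvian tax equals MEC at q*: 11.04 + 1.03×1.1322 = 12.2062.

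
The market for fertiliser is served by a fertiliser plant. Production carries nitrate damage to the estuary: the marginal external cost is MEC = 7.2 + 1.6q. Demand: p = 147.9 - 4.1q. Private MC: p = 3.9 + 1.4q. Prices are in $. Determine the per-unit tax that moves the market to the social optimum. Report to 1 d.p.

tax = $38.0 per unit

Social marginal cost = private MC + MEC = 11.1 + 3.0q.
Set SMC = demand: 11.1 + 3.0q = 147.9 - 4.1q → q* = 19.2676.
The Pigouvian tax equals MEC at q*: 7.2 + 1.6×19.2676 = 38.0282.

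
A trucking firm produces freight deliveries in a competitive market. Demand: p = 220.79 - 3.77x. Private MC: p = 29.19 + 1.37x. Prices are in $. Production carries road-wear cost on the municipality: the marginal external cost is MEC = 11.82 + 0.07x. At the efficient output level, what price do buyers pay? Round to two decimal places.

Social marginal cost = private MC + MEC = 41.01 + 1.44x.
Set SMC = demand: 41.01 + 1.44x = 220.79 - 3.77x → x* = 34.5067.
Consumer price on the demand curve at x*: 220.79 − 3.77×34.5067 = 90.6997.

P = $90.70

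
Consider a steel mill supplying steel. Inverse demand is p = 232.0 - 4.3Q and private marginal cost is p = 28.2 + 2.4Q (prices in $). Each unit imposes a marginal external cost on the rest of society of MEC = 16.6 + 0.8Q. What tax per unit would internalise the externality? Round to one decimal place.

tax = $36.6 per unit

Social marginal cost = private MC + MEC = 44.8 + 3.2Q.
Set SMC = demand: 44.8 + 3.2Q = 232.0 - 4.3Q → Q* = 24.9600.
The Pigouvian tax equals MEC at Q*: 16.6 + 0.8×24.9600 = 36.5680.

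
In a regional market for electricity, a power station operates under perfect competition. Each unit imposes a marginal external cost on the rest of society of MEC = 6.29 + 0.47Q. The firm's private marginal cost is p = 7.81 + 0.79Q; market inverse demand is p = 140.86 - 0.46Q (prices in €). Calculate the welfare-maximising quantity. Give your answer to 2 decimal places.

Social marginal cost = private MC + MEC = 14.10 + 1.26Q.
Set SMC = demand: 14.10 + 1.26Q = 140.86 - 0.46Q → Q* = 73.6977.

Q* = 73.70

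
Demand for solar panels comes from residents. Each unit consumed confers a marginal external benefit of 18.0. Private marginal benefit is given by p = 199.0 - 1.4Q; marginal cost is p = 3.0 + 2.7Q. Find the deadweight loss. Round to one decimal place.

Market equilibrium (private): 3.0 + 2.7Q = 199.0 - 1.4Q → Q_m = 47.8049.
Social marginal benefit = demand + MEB = 217.0 - 1.4Q.
Set SMB = MC: 217.0 - 1.4Q = 3.0 + 2.7Q → Q* = 52.1951.
The loss is the area between SMB and MC from Q* to Q_m; with linear curves that's a triangle of height MEB(Q_m).
DWL = ½ × 4.3902 × 18.0000 = 39.5118.

DWL = 39.5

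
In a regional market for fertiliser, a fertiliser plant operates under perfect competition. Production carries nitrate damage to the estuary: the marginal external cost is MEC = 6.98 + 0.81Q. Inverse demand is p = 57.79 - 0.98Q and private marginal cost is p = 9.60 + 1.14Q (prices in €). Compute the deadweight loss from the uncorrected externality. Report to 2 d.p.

DWL = €110.03

Market equilibrium (private): 9.60 + 1.14Q = 57.79 - 0.98Q → Q_m = 22.7311.
Social marginal cost = private MC + MEC = 16.58 + 1.95Q.
Set SMC = demand: 16.58 + 1.95Q = 57.79 - 0.98Q → Q* = 14.0648.
Height of the DWL triangle at Q_m is SMC(Q_m) − demand(Q_m) = MEC(Q_m) = 25.3922.
DWL = ½ × 8.6663 × 25.3922 = 110.0282.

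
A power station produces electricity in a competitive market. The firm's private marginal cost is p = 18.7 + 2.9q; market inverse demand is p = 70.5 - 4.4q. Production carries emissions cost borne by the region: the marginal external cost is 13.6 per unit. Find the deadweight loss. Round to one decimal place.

Market equilibrium (private): 18.7 + 2.9q = 70.5 - 4.4q → q_m = 7.0959.
Social marginal cost = private MC + MEC = 32.3 + 2.9q.
Set SMC = demand: 32.3 + 2.9q = 70.5 - 4.4q → q* = 5.2329.
Between q* and q_m the wedge SMC − demand runs linearly from 0 to MEC(q_m), so the loss is a triangle.
DWL = ½ × 1.8630 × 13.6000 = 12.6684.

DWL = 12.7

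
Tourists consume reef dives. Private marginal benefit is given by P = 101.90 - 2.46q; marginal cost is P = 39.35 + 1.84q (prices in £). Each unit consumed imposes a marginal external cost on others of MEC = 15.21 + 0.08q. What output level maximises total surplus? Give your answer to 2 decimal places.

Social marginal benefit = demand − MEC = 86.69 - 2.54q.
Set SMB = MC: 86.69 - 2.54q = 39.35 + 1.84q → q* = 10.8082.

q* = 10.81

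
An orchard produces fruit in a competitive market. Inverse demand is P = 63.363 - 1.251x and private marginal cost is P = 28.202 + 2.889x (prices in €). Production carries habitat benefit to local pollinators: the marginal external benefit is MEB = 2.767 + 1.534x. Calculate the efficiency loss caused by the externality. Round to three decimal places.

Market equilibrium (private): 28.202 + 2.889x = 63.363 - 1.251x → x_m = 8.4930.
Social marginal cost = private MC − MEB = 25.435 + 1.355x.
Set SMC = demand: 25.435 + 1.355x = 63.363 - 1.251x → x* = 14.5541.
The loss is the area between SMC and demand from x* to x_m; with linear curves that's a triangle of height MEB(x_m).
DWL = ½ × 6.0611 × 15.7953 = 47.8684.

DWL = €47.868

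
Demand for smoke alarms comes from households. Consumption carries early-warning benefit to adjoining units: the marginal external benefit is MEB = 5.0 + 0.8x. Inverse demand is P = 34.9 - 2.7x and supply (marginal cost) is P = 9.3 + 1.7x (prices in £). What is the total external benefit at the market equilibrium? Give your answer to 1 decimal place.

Market equilibrium (private): 9.3 + 1.7x = 34.9 - 2.7x → x_m = 5.8182.
Total external benefit = ∫₀^{x_m} (5.0 + 0.8x) dx = 5.0×5.8182 + ½×0.8×5.8182² = 42.6316.

£42.6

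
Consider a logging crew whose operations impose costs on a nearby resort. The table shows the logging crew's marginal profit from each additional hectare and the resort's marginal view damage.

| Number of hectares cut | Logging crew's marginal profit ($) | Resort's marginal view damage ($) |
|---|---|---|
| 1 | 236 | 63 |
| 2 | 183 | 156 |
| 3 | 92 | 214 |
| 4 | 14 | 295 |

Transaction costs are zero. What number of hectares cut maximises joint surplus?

Bargaining reaches the level where marginal profit last exceeds marginal view damage.
That holds through level 2 (183 ≥ 156) but not at 3 (92 < 214).

2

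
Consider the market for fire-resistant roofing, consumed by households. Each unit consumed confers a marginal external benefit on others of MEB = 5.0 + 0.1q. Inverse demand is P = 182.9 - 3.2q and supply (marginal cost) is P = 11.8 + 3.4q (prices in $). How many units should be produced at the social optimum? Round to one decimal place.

Social marginal benefit = demand + MEB = 187.9 - 3.1q.
Set SMB = MC: 187.9 - 3.1q = 11.8 + 3.4q → q* = 27.0923.

q* = 27.1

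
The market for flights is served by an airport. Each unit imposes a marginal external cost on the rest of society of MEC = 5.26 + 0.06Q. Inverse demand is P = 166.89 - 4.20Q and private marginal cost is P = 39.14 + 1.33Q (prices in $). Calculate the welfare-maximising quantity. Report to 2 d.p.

Social marginal cost = private MC + MEC = 44.40 + 1.39Q.
Set SMC = demand: 44.40 + 1.39Q = 166.89 - 4.20Q → Q* = 21.9123.

Q* = 21.91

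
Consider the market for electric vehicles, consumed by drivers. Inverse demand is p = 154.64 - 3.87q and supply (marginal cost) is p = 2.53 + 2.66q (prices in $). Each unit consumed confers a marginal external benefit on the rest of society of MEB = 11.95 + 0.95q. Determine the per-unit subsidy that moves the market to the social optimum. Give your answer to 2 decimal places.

subsidy = $39.88 per unit

Social marginal benefit = demand + MEB = 166.59 - 2.92q.
Set SMB = MC: 166.59 - 2.92q = 2.53 + 2.66q → q* = 29.4014.
The Pigouvian subsidy equals MEB at q*: 11.95 + 0.95×29.4014 = 39.8813.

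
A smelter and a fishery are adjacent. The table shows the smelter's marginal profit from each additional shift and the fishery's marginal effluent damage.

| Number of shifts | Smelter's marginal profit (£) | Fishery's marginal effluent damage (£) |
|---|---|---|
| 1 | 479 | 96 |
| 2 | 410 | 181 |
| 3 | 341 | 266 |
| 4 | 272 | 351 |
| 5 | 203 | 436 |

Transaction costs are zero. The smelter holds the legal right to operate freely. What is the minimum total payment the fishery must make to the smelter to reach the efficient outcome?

£475

Left alone the smelter would choose level 5 (marginal profit stays positive).
Efficient level: k* = 3 (marginal profit ≥ marginal effluent damage through 3).
The fishery must at least cover the smelter's forgone profit from cutting 5→3: 272 + 203 = 475.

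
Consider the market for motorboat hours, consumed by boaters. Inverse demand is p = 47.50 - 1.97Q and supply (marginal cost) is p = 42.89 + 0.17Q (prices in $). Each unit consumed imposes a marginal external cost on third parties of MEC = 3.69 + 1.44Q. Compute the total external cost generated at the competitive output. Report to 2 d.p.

Market equilibrium (private): 42.89 + 0.17Q = 47.50 - 1.97Q → Q_m = 2.1542.
Total external cost = ∫₀^{Q_m} (3.69 + 1.44Q) dQ = 3.69×2.1542 + ½×1.44×2.1542² = 11.2902.

$11.29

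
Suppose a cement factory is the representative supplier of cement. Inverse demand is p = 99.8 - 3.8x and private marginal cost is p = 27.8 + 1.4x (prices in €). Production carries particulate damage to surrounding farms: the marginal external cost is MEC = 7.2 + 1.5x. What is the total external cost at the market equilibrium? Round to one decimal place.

Market equilibrium (private): 27.8 + 1.4x = 99.8 - 3.8x → x_m = 13.8462.
Total external cost = ∫₀^{x_m} (7.2 + 1.5x) dx = 7.2×13.8462 + ½×1.5×13.8462² = 243.4806.

€243.5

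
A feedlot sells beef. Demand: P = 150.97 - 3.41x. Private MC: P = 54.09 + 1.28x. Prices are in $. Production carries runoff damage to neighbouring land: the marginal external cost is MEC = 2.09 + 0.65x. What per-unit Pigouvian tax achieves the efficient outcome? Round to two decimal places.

Social marginal cost = private MC + MEC = 56.18 + 1.93x.
Set SMC = demand: 56.18 + 1.93x = 150.97 - 3.41x → x* = 17.7509.
The Pigouvian tax equals MEC at x*: 2.09 + 0.65×17.7509 = 13.6281.

tax = $13.63 per unit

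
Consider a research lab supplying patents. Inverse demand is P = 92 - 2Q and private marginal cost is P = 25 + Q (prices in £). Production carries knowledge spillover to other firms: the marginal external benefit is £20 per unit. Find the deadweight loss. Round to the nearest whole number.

DWL = £67

Market equilibrium (private): 25 + Q = 92 - 2Q → Q_m = 22.3333.
Social marginal cost = private MC − MEB = 5 + Q.
Set SMC = demand: 5 + Q = 92 - 2Q → Q* = 29.0000.
The loss is the area between SMC and demand from Q* to Q_m; with linear curves that's a triangle of height MEB(Q_m).
DWL = ½ × 6.6667 × 20.0000 = 66.6670.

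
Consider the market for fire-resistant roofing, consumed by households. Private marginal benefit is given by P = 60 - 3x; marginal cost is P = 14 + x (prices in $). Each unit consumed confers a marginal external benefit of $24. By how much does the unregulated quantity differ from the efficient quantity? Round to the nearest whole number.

Market equilibrium (private): 14 + x = 60 - 3x → x_m = 11.5000.
Social marginal benefit = demand + MEB = 84 - 3x.
Set SMB = MC: 84 - 3x = 14 + x → x* = 17.5000.
Gap = |11.5000 − 17.5000| = 6.0000.

6 units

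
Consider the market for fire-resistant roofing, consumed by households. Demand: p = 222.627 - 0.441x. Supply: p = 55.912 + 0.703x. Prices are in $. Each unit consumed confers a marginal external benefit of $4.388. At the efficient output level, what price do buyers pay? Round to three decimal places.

P = $156.669

Social marginal benefit = demand + MEB = 227.015 - 0.441x.
Set SMB = MC: 227.015 - 0.441x = 55.912 + 0.703x → x* = 149.5656.
Consumer price on the demand curve at x*: 222.627 − 0.441×149.5656 = 156.6686.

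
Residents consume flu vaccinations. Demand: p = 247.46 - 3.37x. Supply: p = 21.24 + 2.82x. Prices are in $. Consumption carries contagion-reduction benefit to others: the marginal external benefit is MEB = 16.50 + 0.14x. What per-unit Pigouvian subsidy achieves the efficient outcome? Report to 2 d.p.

Social marginal benefit = demand + MEB = 263.96 - 3.23x.
Set SMB = MC: 263.96 - 3.23x = 21.24 + 2.82x → x* = 40.1190.
The Pigouvian subsidy equals MEB at x*: 16.50 + 0.14×40.1190 = 22.1167.

subsidy = $22.12 per unit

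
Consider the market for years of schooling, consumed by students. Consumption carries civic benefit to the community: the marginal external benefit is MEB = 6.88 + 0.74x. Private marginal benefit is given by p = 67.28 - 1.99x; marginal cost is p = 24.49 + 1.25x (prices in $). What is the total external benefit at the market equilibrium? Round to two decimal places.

$155.40

Market equilibrium (private): 24.49 + 1.25x = 67.28 - 1.99x → x_m = 13.2068.
Total external benefit = ∫₀^{x_m} (6.88 + 0.74x) dx = 6.88×13.2068 + ½×0.74×13.2068² = 155.3980.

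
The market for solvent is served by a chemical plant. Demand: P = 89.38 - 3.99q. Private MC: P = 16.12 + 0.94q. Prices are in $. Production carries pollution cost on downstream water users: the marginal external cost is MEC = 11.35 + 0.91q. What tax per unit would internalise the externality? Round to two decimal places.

Social marginal cost = private MC + MEC = 27.47 + 1.85q.
Set SMC = demand: 27.47 + 1.85q = 89.38 - 3.99q → q* = 10.6010.
The Pigouvian tax equals MEC at q*: 11.35 + 0.91×10.6010 = 20.9969.

tax = $21.00 per unit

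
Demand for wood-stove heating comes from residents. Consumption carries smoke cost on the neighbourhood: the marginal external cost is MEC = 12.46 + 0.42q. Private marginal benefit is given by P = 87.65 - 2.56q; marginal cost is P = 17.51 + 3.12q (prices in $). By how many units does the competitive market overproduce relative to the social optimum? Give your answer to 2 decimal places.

2.89 units

Market equilibrium (private): 17.51 + 3.12q = 87.65 - 2.56q → q_m = 12.3486.
Social marginal benefit = demand − MEC = 75.19 - 2.98q.
Set SMB = MC: 75.19 - 2.98q = 17.51 + 3.12q → q* = 9.4557.
Gap = |12.3486 − 9.4557| = 2.8929.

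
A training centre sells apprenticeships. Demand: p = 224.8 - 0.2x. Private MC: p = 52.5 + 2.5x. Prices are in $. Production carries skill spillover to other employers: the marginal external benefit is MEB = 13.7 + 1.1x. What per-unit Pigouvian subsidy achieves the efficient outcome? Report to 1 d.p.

subsidy = $141.6 per unit

Social marginal cost = private MC − MEB = 38.8 + 1.4x.
Set SMC = demand: 38.8 + 1.4x = 224.8 - 0.2x → x* = 116.2500.
The Pigouvian subsidy equals MEB at x*: 13.7 + 1.1×116.2500 = 141.5750.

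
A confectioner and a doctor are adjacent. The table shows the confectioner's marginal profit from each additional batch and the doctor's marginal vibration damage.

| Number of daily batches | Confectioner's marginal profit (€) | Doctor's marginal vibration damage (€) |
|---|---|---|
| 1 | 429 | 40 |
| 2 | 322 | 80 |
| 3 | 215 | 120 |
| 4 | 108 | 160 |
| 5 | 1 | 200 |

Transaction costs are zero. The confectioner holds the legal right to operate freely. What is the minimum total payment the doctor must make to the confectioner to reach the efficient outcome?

Left alone the confectioner would choose level 5 (marginal profit stays positive).
Efficient level: k* = 3 (marginal profit ≥ marginal vibration damage through 3).
The doctor must at least cover the confectioner's forgone profit from cutting 5→3: 108 + 1 = 109.

€109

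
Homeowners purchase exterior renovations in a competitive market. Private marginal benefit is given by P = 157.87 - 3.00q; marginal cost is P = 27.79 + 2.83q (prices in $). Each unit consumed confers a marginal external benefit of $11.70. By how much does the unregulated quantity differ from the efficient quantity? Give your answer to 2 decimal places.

2.01 units

Market equilibrium (private): 27.79 + 2.83q = 157.87 - 3.00q → q_m = 22.3122.
Social marginal benefit = demand + MEB = 169.57 - 3.00q.
Set SMB = MC: 169.57 - 3.00q = 27.79 + 2.83q → q* = 24.3190.
Gap = |22.3122 − 24.3190| = 2.0068.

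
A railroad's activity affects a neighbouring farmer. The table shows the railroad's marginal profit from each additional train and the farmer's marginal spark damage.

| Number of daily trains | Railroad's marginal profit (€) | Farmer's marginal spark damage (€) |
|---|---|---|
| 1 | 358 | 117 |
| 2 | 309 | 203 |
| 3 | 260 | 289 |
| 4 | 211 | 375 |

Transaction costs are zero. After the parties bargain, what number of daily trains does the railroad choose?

Bargaining reaches the level where marginal profit last exceeds marginal spark damage.
That holds through level 2 (309 ≥ 203) but not at 3 (260 < 289).

2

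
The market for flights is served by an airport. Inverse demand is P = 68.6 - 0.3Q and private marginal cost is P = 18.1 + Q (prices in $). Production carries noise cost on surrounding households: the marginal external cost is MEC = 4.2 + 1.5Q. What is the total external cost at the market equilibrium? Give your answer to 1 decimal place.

Market equilibrium (private): 18.1 + Q = 68.6 - 0.3Q → Q_m = 38.8462.
Total external cost = ∫₀^{Q_m} (4.2 + 1.5Q) dQ = 4.2×38.8462 + ½×1.5×38.8462² = 1294.9245.

$1294.9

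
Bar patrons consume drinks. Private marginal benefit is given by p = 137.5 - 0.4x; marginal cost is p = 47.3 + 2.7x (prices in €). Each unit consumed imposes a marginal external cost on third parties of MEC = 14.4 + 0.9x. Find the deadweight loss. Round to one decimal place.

Market equilibrium (private): 47.3 + 2.7x = 137.5 - 0.4x → x_m = 29.0968.
Social marginal benefit = demand − MEC = 123.1 - 1.3x.
Set SMB = MC: 123.1 - 1.3x = 47.3 + 2.7x → x* = 18.9500.
Height of the DWL triangle at x_m is MC(x_m) − SMB(x_m) = MEC(x_m) = 40.5871.
DWL = ½ × 10.1468 × 40.5871 = 205.9146.

DWL = €205.9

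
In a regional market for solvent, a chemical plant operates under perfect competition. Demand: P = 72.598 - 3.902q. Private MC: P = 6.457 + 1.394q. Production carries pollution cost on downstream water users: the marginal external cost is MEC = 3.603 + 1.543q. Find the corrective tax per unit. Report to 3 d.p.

Social marginal cost = private MC + MEC = 10.060 + 2.937q.
Set SMC = demand: 10.060 + 2.937q = 72.598 - 3.902q → q* = 9.1443.
The Pigouvian tax equals MEC at q*: 3.603 + 1.543×9.1443 = 17.7127.

tax = 17.713 per unit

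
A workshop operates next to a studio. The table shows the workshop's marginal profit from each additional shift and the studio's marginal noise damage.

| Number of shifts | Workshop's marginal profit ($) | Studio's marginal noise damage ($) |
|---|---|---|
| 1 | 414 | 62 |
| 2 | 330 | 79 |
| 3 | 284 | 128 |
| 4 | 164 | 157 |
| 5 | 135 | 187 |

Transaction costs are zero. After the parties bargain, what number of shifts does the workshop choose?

Bargaining reaches the level where marginal profit last exceeds marginal noise damage.
That holds through level 4 (164 ≥ 157) but not at 5 (135 < 187).

4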